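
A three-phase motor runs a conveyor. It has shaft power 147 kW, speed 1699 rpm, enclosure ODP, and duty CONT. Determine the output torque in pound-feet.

609 lb·ft

ω = 2π × 1699/60 = 177.9 rad/s
τ = P/ω = 147000/177.9 = 826.3 N·m
In lb·ft: 826.3/1.356 = 609 lb·ft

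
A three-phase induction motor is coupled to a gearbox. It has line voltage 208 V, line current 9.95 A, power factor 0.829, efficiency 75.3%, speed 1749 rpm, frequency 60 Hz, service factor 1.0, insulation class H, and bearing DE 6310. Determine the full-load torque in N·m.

P_in = √3·V·I·cosφ = 1.732 × 208 × 9.95 × 0.829 = 2972 W
P_out = η·P_in = 0.753 × 2972 = 2238 W
n = 1749 rpm
ω = 2π×1749/60 = 183.2 rad/s
τ = P_out/ω = 2238/183.2 = 12.2 N·m

12.2 N·m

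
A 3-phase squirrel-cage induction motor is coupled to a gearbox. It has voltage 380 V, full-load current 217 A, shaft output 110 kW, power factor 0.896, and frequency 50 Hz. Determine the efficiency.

86.0 %

P_out = 110 kW = 110000 W
P_in = √3·V_L·I_L·cosφ = 1.732 × 380 × 217 × 0.896 = 127967 W
η = P_out / P_in = 110000 / 127967 = 0.860 = 86.0%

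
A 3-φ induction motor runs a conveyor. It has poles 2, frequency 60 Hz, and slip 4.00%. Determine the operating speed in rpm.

n_s = 120f/p = 120×60/2 = 3600 rpm
n = n_s(1 − s) = 3600 × (1 − 0.04) = 3456 rpm

3456 rpm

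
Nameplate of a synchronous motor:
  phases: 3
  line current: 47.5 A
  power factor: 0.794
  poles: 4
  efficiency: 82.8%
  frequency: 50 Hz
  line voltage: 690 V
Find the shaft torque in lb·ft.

175 lb·ft

P_in = √3·V·I·cosφ = 1.732 × 690 × 47.5 × 0.794 = 45072 W
P_out = η·P_in = 0.828 × 45072 = 37320 W
n = n_s = 120×50/4 = 1500 rpm (synchronous)
ω = 2π×1500/60 = 157.1 rad/s
τ = P_out/ω = 37320/157.1 = 237.6 N·m
In lb·ft: 237.6/1.356 = 175 lb·ft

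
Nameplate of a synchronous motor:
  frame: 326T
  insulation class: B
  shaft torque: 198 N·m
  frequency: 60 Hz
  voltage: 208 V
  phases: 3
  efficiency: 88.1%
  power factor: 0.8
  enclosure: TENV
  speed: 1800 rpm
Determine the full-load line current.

ω = 2π×1800/60 = 188.5 rad/s; P_out = τω = 198 × 188.5 = 37323 W
P_in = P_out / η = 37323 / 0.881 = 42364 W
I_L = P_in / (√3·V_L·cosφ) = 42364 / (1.732 × 208 × 0.8) = 147 A

147 A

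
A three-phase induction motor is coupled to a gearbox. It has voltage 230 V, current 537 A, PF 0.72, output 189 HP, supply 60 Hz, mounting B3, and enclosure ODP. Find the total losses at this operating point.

P_in = √3·V·I·cosφ = 1.732×230×537×0.72 = 154022 W
P_out = 189×746 = 140994 W
Losses = P_in − P_out = 154022 − 140994 = 13028 W

13 kW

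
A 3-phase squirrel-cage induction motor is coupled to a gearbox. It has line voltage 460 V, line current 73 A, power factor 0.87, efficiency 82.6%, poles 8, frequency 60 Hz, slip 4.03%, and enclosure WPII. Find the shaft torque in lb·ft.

P_in = √3·V·I·cosφ = 1.732 × 460 × 73 × 0.87 = 50600 W
P_out = η·P_in = 0.826 × 50600 = 41796 W
n_s = 120×60/8 = 900 rpm; n = 900×(1−0.0403) = 864 rpm
ω = 2π×864/60 = 90.48 rad/s
τ = P_out/ω = 41796/90.48 = 461.9 N·m
In lb·ft: 461.9/1.356 = 341 lb·ft

341 lb·ft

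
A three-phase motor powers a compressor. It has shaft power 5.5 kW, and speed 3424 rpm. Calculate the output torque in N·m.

ω = 2π × 3424/60 = 358.6 rad/s
τ = P/ω = 5500/358.6 = 15.3 N·m

15.3 N·m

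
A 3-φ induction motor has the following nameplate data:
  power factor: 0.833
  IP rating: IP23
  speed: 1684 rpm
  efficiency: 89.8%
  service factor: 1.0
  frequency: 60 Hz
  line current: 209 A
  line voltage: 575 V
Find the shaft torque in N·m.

P_in = √3·V·I·cosφ = 1.732 × 575 × 209 × 0.833 = 173383 W
P_out = η·P_in = 0.898 × 173383 = 155698 W
n = 1684 rpm
ω = 2π×1684/60 = 176.3 rad/s
τ = P_out/ω = 155698/176.3 = 883 N·m

883 N·m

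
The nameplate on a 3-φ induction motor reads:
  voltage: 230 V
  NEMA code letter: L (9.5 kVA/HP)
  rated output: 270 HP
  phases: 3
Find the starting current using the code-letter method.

6440 A

S_LR = 9.5 × 270 = 2565 kVA
I_LR = S_LR/(√3·V_L) = 2565000/(1.732×230) = 6440 A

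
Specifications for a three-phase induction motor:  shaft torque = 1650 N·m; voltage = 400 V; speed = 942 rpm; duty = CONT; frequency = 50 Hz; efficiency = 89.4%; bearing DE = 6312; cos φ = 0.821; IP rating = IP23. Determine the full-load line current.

320 A

ω = 2π×942/60 = 98.65 rad/s; P_out = τω = 1650 × 98.65 = 162773 W
P_in = P_out / η = 162773 / 0.894 = 182073 W
I_L = P_in / (√3·V_L·cosφ) = 182073 / (1.732 × 400 × 0.821) = 320 A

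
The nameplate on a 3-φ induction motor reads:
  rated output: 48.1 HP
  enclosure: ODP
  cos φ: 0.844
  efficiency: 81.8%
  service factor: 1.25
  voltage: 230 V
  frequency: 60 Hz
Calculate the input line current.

130 A

P_out = 48.1 × 746 = 35883 W
P_in = P_out / η = 35883 / 0.818 = 43867 W
I_L = P_in / (√3·V_L·cosφ) = 43867 / (1.732 × 230 × 0.844) = 130 A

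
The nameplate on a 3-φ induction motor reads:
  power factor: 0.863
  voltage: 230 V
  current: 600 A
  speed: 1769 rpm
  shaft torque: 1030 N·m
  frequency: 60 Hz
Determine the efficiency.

ω = 2π × 1769/60 = 185.2 rad/s; P_out = τω = 1030 × 185.2 = 190756 W
P_in = √3·V_L·I_L·cosφ = 1.732 × 230 × 600 × 0.863 = 206271 W
η = P_out / P_in = 190756 / 206271 = 0.925 = 92.5%

92.5 %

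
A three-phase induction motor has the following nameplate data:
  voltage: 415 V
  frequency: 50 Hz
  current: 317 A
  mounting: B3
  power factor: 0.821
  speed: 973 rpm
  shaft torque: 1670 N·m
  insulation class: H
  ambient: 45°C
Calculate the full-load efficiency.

91.0 %

ω = 2π × 973/60 = 101.9 rad/s; P_out = τω = 1670 × 101.9 = 170173 W
P_in = √3·V_L·I_L·cosφ = 1.732 × 415 × 317 × 0.821 = 187068 W
η = P_out / P_in = 170173 / 187068 = 0.910 = 91.0%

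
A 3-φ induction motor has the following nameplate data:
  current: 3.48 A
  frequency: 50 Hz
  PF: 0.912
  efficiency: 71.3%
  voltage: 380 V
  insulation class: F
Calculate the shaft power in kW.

1.49 kW

P_in = √3·V·I·cosφ = 1.732 × 380 × 3.48 × 0.912 = 2089 W
P_out = η·P_in = 0.713 × 2089 = 1489 W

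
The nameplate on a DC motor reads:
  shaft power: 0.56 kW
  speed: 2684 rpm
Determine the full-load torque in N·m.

1.99 N·m

ω = 2π × 2684/60 = 281.1 rad/s
τ = P/ω = 560/281.1 = 1.99 N·m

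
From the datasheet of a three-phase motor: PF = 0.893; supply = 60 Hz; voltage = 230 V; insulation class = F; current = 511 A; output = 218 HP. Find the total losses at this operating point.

P_in = √3·V·I·cosφ = 1.732×230×511×0.893 = 181781 W
P_out = 218×746 = 162628 W
Losses = P_in − P_out = 181781 − 162628 = 19153 W

19.2 kW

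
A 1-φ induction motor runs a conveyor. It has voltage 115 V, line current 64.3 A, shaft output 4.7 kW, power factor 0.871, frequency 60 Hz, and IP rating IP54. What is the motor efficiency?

P_out = 4.7 kW = 4700 W
P_in = V·I·cosφ = 115 × 64.3 × 0.871 = 6441 W
η = P_out / P_in = 4700 / 6441 = 0.730 = 73.0%

73.0 %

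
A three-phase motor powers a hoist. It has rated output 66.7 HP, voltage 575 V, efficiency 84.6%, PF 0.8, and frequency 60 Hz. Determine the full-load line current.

73.8 A

P_out = 66.7 × 746 = 49758 W
P_in = P_out / η = 49758 / 0.846 = 58816 W
I_L = P_in / (√3·V_L·cosφ) = 58816 / (1.732 × 575 × 0.8) = 73.8 A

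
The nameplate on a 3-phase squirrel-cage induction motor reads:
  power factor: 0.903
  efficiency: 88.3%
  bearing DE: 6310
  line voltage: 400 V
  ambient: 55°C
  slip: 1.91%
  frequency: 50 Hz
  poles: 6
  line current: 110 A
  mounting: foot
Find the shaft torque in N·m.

P_in = √3·V·I·cosφ = 1.732 × 400 × 110 × 0.903 = 68816 W
P_out = η·P_in = 0.883 × 68816 = 60765 W
n_s = 120×50/6 = 1000 rpm; n = 1000×(1−0.0191) = 981 rpm
ω = 2π×981/60 = 102.7 rad/s
τ = P_out/ω = 60765/102.7 = 592 N·m

592 N·m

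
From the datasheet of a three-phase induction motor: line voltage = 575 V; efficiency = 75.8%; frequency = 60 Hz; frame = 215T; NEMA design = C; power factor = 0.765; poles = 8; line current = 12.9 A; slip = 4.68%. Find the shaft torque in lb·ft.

P_in = √3·V·I·cosφ = 1.732 × 575 × 12.9 × 0.765 = 9828 W
P_out = η·P_in = 0.758 × 9828 = 7450 W
n_s = 120×60/8 = 900 rpm; n = 900×(1−0.0468) = 858 rpm
ω = 2π×858/60 = 89.85 rad/s
τ = P_out/ω = 7450/89.85 = 82.92 N·m
In lb·ft: 82.92/1.356 = 61.2 lb·ft

61.2 lb·ft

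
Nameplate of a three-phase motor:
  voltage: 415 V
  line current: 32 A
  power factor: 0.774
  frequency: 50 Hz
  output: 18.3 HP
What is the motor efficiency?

P_out = 18.3 × 746 = 13652 W
P_in = √3·V_L·I_L·cosφ = 1.732 × 415 × 32 × 0.774 = 17803 W
η = P_out / P_in = 13652 / 17803 = 0.767 = 76.7%

76.7 %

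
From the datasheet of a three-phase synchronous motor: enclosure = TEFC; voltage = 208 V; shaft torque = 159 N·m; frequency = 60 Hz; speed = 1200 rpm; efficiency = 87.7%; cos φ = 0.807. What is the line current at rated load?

78.4 A

ω = 2π×1200/60 = 125.7 rad/s; P_out = τω = 159 × 125.7 = 19986 W
P_in = P_out / η = 19986 / 0.877 = 22789 W
I_L = P_in / (√3·V_L·cosφ) = 22789 / (1.732 × 208 × 0.807) = 78.4 A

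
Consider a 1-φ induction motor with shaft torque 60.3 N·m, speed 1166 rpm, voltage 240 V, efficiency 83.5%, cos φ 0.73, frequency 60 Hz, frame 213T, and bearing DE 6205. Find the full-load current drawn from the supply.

ω = 2π×1166/60 = 122.1 rad/s; P_out = τω = 60.3 × 122.1 = 7363 W
P_in = P_out / η = 7363 / 0.835 = 8818 W
I = P_in / (V·cosφ) = 8818 / (240 × 0.73) = 50.3 A

50.3 A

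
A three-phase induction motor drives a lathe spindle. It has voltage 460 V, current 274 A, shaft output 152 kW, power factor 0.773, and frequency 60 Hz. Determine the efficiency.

P_out = 152 kW = 152000 W
P_in = √3·V_L·I_L·cosφ = 1.732 × 460 × 274 × 0.773 = 168747 W
η = P_out / P_in = 152000 / 168747 = 0.901 = 90.1%

90.1 %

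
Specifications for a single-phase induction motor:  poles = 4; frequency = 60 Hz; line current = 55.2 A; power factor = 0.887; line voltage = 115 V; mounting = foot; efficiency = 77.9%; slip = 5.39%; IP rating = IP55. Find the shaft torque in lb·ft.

P_in = V·I·cosφ = 115 × 55.2 × 0.887 = 5631 W
P_out = η·P_in = 0.779 × 5631 = 4387 W
n_s = 120×60/4 = 1800 rpm; n = 1800×(1−0.0539) = 1703 rpm
ω = 2π×1703/60 = 178.3 rad/s
τ = P_out/ω = 4387/178.3 = 24.6 N·m
In lb·ft: 24.6/1.356 = 18.1 lb·ft

18.1 lb·ft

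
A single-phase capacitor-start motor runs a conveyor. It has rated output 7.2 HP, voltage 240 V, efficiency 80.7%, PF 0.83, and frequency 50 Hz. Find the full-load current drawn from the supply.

P_out = 7.2 × 746 = 5371 W
P_in = P_out / η = 5371 / 0.807 = 6656 W
I = P_in / (V·cosφ) = 6656 / (240 × 0.83) = 33.4 A

33.4 A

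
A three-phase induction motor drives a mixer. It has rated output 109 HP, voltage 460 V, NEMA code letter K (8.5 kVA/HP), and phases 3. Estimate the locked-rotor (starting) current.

1160 A

S_LR = 8.5 × 109 = 926.5 kVA
I_LR = S_LR/(√3·V_L) = 926500/(1.732×460) = 1160 A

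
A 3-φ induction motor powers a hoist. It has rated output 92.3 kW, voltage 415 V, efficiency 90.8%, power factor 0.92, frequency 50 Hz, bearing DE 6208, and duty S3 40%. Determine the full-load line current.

154 A

P_out = 92.3 kW = 92300 W
P_in = P_out / η = 92300 / 0.908 = 101652 W
I_L = P_in / (√3·V_L·cosφ) = 101652 / (1.732 × 415 × 0.92) = 154 A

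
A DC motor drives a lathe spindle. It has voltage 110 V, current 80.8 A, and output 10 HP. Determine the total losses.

P_in = V·I = 110×80.8 = 8888 W
P_out = 10×746 = 7460 W
Losses = P_in − P_out = 8888 − 7460 = 1428 W

1.43 kW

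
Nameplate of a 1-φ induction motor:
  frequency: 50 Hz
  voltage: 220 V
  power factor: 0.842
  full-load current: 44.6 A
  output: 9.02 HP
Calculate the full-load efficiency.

81.4 %

P_out = 9.02 × 746 = 6729 W
P_in = V·I·cosφ = 220 × 44.6 × 0.842 = 8262 W
η = P_out / P_in = 6729 / 8262 = 0.814 = 81.4%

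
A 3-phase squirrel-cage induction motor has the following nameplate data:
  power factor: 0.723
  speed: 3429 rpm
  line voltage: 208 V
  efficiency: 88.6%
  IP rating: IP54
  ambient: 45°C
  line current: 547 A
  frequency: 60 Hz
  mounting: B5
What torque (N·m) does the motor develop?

352 N·m

P_in = √3·V·I·cosφ = 1.732 × 208 × 547 × 0.723 = 142474 W
P_out = η·P_in = 0.886 × 142474 = 126232 W
n = 3429 rpm
ω = 2π×3429/60 = 359.1 rad/s
τ = P_out/ω = 126232/359.1 = 352 N·m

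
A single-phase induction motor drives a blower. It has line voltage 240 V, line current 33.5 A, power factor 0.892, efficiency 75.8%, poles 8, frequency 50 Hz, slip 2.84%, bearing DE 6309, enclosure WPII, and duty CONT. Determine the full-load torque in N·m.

71.2 N·m

P_in = V·I·cosφ = 240 × 33.5 × 0.892 = 7172 W
P_out = η·P_in = 0.758 × 7172 = 5436 W
n_s = 120×50/8 = 750 rpm; n = 750×(1−0.0284) = 729 rpm
ω = 2π×729/60 = 76.34 rad/s
τ = P_out/ω = 5436/76.34 = 71.2 N·m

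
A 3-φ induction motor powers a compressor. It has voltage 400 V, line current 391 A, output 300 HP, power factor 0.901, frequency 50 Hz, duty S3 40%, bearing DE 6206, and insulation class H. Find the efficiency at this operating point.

P_out = 300 × 746 = 223800 W
P_in = √3·V_L·I_L·cosφ = 1.732 × 400 × 391 × 0.901 = 244067 W
η = P_out / P_in = 223800 / 244067 = 0.917 = 91.7%

91.7 %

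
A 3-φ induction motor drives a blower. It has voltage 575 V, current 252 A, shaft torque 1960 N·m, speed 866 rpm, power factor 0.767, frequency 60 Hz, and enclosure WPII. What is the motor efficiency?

ω = 2π × 866/60 = 90.69 rad/s; P_out = τω = 1960 × 90.69 = 177752 W
P_in = √3·V_L·I_L·cosφ = 1.732 × 575 × 252 × 0.767 = 192492 W
η = P_out / P_in = 177752 / 192492 = 0.923 = 92.3%

92.3 %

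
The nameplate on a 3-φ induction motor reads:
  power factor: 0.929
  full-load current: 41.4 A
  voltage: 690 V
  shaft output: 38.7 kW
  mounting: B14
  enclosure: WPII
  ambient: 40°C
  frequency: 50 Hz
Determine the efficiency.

84.2 %

P_out = 38.7 kW = 38700 W
P_in = √3·V_L·I_L·cosφ = 1.732 × 690 × 41.4 × 0.929 = 45963 W
η = P_out / P_in = 38700 / 45963 = 0.842 = 84.2%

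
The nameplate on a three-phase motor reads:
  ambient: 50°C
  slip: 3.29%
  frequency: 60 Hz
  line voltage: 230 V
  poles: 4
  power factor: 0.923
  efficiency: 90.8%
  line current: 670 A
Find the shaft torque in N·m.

P_in = √3·V·I·cosφ = 1.732 × 230 × 670 × 0.923 = 246350 W
P_out = η·P_in = 0.908 × 246350 = 223686 W
n_s = 120×60/4 = 1800 rpm; n = 1800×(1−0.0329) = 1741 rpm
ω = 2π×1741/60 = 182.3 rad/s
τ = P_out/ω = 223686/182.3 = 1230 N·m

1230 N·m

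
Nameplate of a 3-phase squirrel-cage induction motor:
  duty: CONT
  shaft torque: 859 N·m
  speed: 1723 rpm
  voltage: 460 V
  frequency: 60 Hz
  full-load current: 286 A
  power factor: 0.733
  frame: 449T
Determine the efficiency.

92.8 %

ω = 2π × 1723/60 = 180.4 rad/s; P_out = τω = 859 × 180.4 = 154964 W
P_in = √3·V_L·I_L·cosφ = 1.732 × 460 × 286 × 0.733 = 167023 W
η = P_out / P_in = 154964 / 167023 = 0.928 = 92.8%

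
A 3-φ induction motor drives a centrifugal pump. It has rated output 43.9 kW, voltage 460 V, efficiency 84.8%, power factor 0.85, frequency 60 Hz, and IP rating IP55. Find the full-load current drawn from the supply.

P_out = 43.9 kW = 43900 W
P_in = P_out / η = 43900 / 0.848 = 51769 W
I_L = P_in / (√3·V_L·cosφ) = 51769 / (1.732 × 460 × 0.85) = 76.4 A

76.4 A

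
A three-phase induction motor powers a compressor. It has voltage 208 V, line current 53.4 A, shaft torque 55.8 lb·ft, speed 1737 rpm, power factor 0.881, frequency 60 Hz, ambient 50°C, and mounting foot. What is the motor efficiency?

τ = 55.8 lb·ft × 1.356 = 75.66 N·m
ω = 2π × 1737/60 = 181.9 rad/s; P_out = τω = 75.66 × 181.9 = 13763 W
P_in = √3·V_L·I_L·cosφ = 1.732 × 208 × 53.4 × 0.881 = 16948 W
η = P_out / P_in = 13763 / 16948 = 0.812 = 81.2%

81.2 %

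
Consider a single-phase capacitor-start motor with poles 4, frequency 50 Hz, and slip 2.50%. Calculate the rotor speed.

n_s = 120f/p = 120×50/4 = 1500 rpm
n = n_s(1 − s) = 1500 × (1 − 0.025) = 1462 rpm

1462 rpm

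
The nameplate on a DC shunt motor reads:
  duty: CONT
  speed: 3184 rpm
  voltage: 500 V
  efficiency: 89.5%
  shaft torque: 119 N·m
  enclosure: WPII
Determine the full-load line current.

88.7 A

ω = 2π×3184/60 = 333.4 rad/s; P_out = τω = 119 × 333.4 = 39675 W
P_in = P_out / η = 39675 / 0.895 = 44330 W
I = P_in / V = 44330 / 500 = 88.7 A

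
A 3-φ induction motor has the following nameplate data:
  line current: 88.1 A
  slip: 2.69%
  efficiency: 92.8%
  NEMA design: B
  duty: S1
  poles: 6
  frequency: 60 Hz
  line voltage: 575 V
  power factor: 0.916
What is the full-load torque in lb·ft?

P_in = √3·V·I·cosφ = 1.732 × 575 × 88.1 × 0.916 = 80369 W
P_out = η·P_in = 0.928 × 80369 = 74582 W
n_s = 120×60/6 = 1200 rpm; n = 1200×(1−0.0269) = 1168 rpm
ω = 2π×1168/60 = 122.3 rad/s
τ = P_out/ω = 74582/122.3 = 609.8 N·m
In lb·ft: 609.8/1.356 = 450 lb·ft

450 lb·ft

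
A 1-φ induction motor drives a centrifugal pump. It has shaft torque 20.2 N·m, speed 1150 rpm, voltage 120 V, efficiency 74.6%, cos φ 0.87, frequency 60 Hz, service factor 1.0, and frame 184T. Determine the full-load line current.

31.2 A

ω = 2π×1150/60 = 120.4 rad/s; P_out = τω = 20.2 × 120.4 = 2432 W
P_in = P_out / η = 2432 / 0.746 = 3260 W
I = P_in / (V·cosφ) = 3260 / (120 × 0.87) = 31.2 A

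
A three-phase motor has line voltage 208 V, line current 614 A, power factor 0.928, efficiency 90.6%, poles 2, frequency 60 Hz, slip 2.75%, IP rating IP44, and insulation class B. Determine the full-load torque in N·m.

P_in = √3·V·I·cosφ = 1.732 × 208 × 614 × 0.928 = 205271 W
P_out = η·P_in = 0.906 × 205271 = 185976 W
n_s = 120×60/2 = 3600 rpm; n = 3600×(1−0.0275) = 3501 rpm
ω = 2π×3501/60 = 366.6 rad/s
τ = P_out/ω = 185976/366.6 = 507 N·m

507 N·m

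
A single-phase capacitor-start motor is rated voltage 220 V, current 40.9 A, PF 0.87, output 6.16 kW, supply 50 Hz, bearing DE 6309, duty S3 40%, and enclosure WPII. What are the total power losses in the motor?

1.67 kW

P_in = V·I·cosφ = 220×40.9×0.87 = 7828 W
P_out = 6160 W
Losses = P_in − P_out = 7828 − 6160 = 1668 W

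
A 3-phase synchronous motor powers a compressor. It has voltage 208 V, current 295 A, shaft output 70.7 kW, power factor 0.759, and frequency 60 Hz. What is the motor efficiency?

P_out = 70.7 kW = 70700 W
P_in = √3·V_L·I_L·cosφ = 1.732 × 208 × 295 × 0.759 = 80663 W
η = P_out / P_in = 70700 / 80663 = 0.876 = 87.6%

87.6 %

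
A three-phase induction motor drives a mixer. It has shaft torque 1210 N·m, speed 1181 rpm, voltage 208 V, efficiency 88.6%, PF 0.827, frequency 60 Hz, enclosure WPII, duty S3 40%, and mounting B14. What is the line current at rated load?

ω = 2π×1181/60 = 123.7 rad/s; P_out = τω = 1210 × 123.7 = 149677 W
P_in = P_out / η = 149677 / 0.886 = 168936 W
I_L = P_in / (√3·V_L·cosφ) = 168936 / (1.732 × 208 × 0.827) = 567 A

567 A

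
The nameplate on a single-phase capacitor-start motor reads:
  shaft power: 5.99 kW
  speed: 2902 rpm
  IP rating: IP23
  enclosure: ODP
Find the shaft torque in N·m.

19.7 N·m

ω = 2π × 2902/60 = 303.9 rad/s
τ = P/ω = 5990/303.9 = 19.7 N·m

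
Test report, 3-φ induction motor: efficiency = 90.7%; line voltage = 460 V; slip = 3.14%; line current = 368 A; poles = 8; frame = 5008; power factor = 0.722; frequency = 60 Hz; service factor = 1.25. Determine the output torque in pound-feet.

P_in = √3·V·I·cosφ = 1.732 × 460 × 368 × 0.722 = 211685 W
P_out = η·P_in = 0.907 × 211685 = 191998 W
n_s = 120×60/8 = 900 rpm; n = 900×(1−0.0314) = 872 rpm
ω = 2π×872/60 = 91.32 rad/s
τ = P_out/ω = 191998/91.32 = 2102 N·m
In lb·ft: 2102/1.356 = 1550 lb·ft

1550 lb·ft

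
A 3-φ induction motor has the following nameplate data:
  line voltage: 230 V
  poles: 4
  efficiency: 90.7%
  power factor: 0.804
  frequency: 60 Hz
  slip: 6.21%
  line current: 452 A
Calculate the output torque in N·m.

P_in = √3·V·I·cosφ = 1.732 × 230 × 452 × 0.804 = 144767 W
P_out = η·P_in = 0.907 × 144767 = 131304 W
n_s = 120×60/4 = 1800 rpm; n = 1800×(1−0.0621) = 1688 rpm
ω = 2π×1688/60 = 176.8 rad/s
τ = P_out/ω = 131304/176.8 = 743 N·m

743 N·m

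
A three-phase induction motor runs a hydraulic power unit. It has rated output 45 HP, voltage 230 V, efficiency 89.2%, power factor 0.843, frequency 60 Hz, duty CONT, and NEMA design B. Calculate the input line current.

112 A

P_out = 45 × 746 = 33570 W
P_in = P_out / η = 33570 / 0.892 = 37635 W
I_L = P_in / (√3·V_L·cosφ) = 37635 / (1.732 × 230 × 0.843) = 112 A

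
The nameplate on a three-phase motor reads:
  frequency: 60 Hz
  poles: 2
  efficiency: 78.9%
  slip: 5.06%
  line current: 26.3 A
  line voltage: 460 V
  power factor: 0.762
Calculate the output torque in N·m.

35.2 N·m

P_in = √3·V·I·cosφ = 1.732 × 460 × 26.3 × 0.762 = 15967 W
P_out = η·P_in = 0.789 × 15967 = 12598 W
n_s = 120×60/2 = 3600 rpm; n = 3600×(1−0.0506) = 3418 rpm
ω = 2π×3418/60 = 357.9 rad/s
τ = P_out/ω = 12598/357.9 = 35.2 N·m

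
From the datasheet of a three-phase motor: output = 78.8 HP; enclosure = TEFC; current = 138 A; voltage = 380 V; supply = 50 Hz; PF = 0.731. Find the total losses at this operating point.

P_in = √3·V·I·cosφ = 1.732×380×138×0.731 = 66394 W
P_out = 78.8×746 = 58785 W
Losses = P_in − P_out = 66394 − 58785 = 7609 W

7610 W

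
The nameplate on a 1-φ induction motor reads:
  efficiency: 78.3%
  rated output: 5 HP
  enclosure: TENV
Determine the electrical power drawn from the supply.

P_out = 5 × 746 = 3730 W
P_in = P_out/η = 3730/0.783 = 4764 W = 4.76 kW

4.76 kW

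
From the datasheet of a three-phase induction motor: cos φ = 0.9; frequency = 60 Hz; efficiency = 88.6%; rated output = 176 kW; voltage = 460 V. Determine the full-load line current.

277 A

P_out = 176 kW = 176000 W
P_in = P_out / η = 176000 / 0.886 = 198646 W
I_L = P_in / (√3·V_L·cosφ) = 198646 / (1.732 × 460 × 0.9) = 277 A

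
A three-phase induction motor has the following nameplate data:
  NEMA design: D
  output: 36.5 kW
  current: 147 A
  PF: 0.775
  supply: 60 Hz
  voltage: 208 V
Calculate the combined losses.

P_in = √3·V·I·cosφ = 1.732×208×147×0.775 = 41042 W
P_out = 36500 W
Losses = P_in − P_out = 41042 − 36500 = 4542 W

4.54 kW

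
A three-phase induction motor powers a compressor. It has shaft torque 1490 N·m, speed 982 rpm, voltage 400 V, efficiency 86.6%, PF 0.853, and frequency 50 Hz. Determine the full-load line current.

299 A

ω = 2π×982/60 = 102.8 rad/s; P_out = τω = 1490 × 102.8 = 153172 W
P_in = P_out / η = 153172 / 0.866 = 176873 W
I_L = P_in / (√3·V_L·cosφ) = 176873 / (1.732 × 400 × 0.853) = 299 A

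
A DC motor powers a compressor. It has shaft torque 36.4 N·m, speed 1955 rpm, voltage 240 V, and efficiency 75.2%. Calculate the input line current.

ω = 2π×1955/60 = 204.7 rad/s; P_out = τω = 36.4 × 204.7 = 7451 W
P_in = P_out / η = 7451 / 0.752 = 9908 W
I = P_in / V = 9908 / 240 = 41.3 A

41.3 A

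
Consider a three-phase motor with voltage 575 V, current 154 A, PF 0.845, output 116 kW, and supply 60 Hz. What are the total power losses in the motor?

P_in = √3·V·I·cosφ = 1.732×575×154×0.845 = 129596 W
P_out = 116000 W
Losses = P_in − P_out = 129596 − 116000 = 13596 W

13600 W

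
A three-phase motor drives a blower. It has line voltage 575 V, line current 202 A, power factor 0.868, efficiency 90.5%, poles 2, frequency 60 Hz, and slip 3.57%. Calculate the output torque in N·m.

P_in = √3·V·I·cosφ = 1.732 × 575 × 202 × 0.868 = 174617 W
P_out = η·P_in = 0.905 × 174617 = 158028 W
n_s = 120×60/2 = 3600 rpm; n = 3600×(1−0.0357) = 3471 rpm
ω = 2π×3471/60 = 363.5 rad/s
τ = P_out/ω = 158028/363.5 = 435 N·m

435 N·m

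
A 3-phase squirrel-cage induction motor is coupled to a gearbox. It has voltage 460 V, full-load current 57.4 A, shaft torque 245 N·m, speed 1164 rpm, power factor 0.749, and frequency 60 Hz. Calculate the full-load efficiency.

87.2 %

ω = 2π × 1164/60 = 121.9 rad/s; P_out = τω = 245 × 121.9 = 29866 W
P_in = √3·V_L·I_L·cosφ = 1.732 × 460 × 57.4 × 0.749 = 34253 W
η = P_out / P_in = 29866 / 34253 = 0.872 = 87.2%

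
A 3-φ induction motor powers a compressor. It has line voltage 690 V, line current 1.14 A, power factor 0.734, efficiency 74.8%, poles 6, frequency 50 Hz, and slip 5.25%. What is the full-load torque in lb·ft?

P_in = √3·V·I·cosφ = 1.732 × 690 × 1.14 × 0.734 = 1000 W
P_out = η·P_in = 0.748 × 1000 = 748 W
n_s = 120×50/6 = 1000 rpm; n = 1000×(1−0.0525) = 948 rpm
ω = 2π×948/60 = 99.27 rad/s
τ = P_out/ω = 748/99.27 = 7.535 N·m
In lb·ft: 7.535/1.356 = 5.56 lb·ft

5.56 lb·ft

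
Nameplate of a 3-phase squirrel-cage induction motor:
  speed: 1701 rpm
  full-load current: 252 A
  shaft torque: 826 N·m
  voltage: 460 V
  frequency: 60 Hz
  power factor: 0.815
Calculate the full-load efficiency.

89.9 %

ω = 2π × 1701/60 = 178.1 rad/s; P_out = τω = 826 × 178.1 = 147111 W
P_in = √3·V_L·I_L·cosφ = 1.732 × 460 × 252 × 0.815 = 163630 W
η = P_out / P_in = 147111 / 163630 = 0.899 = 89.9%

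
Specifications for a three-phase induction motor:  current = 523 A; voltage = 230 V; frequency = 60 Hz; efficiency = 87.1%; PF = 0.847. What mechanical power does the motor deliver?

154 kW

P_in = √3·V·I·cosφ = 1.732 × 230 × 523 × 0.847 = 176466 W
P_out = η·P_in = 0.871 × 176466 = 153702 W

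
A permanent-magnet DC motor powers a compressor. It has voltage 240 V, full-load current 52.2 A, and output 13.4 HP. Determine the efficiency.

79.8 %

P_out = 13.4 × 746 = 9996 W
P_in = V·I = 240 × 52.2 = 12528 W
η = P_out / P_in = 9996 / 12528 = 0.798 = 79.8%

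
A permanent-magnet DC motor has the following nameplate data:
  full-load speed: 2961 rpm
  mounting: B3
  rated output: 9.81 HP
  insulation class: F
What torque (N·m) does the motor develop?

P_out = 9.81 × 746 = 7318 W
ω = 2π × 2961/60 = 310.1 rad/s
τ = P_out/ω = 7318/310.1 = 23.6 N·m

23.6 N·m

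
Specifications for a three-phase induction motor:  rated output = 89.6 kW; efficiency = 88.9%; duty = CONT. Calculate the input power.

101 kW

P_out = 89600 W
P_in = P_out/η = 89600/0.889 = 100787 W = 101 kW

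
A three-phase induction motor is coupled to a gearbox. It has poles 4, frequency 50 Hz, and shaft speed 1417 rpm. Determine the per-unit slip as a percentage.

n_s = 120f/p = 120×50/4 = 1500 rpm
s = (n_s − n)/n_s = (1500 − 1417)/1500 = 0.0553

5.53 %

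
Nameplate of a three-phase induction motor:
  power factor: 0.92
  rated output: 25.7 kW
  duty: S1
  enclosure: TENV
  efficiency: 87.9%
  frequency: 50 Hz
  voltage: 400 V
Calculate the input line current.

45.9 A

P_out = 25.7 kW = 25700 W
P_in = P_out / η = 25700 / 0.879 = 29238 W
I_L = P_in / (√3·V_L·cosφ) = 29238 / (1.732 × 400 × 0.92) = 45.9 A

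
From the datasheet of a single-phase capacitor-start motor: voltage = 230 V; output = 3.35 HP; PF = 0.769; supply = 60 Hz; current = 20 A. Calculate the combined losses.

1040 W

P_in = V·I·cosφ = 230×20×0.769 = 3537 W
P_out = 3.35×746 = 2499 W
Losses = P_in − P_out = 3537 − 2499 = 1038 W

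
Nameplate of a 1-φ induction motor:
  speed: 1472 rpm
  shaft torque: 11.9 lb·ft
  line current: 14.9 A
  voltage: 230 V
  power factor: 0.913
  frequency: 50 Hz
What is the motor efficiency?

τ = 11.9 lb·ft × 1.356 = 16.14 N·m
ω = 2π × 1472/60 = 154.1 rad/s; P_out = τω = 16.14 × 154.1 = 2487 W
P_in = V·I·cosφ = 230 × 14.9 × 0.913 = 3129 W
η = P_out / P_in = 2487 / 3129 = 0.795 = 79.5%

79.5 %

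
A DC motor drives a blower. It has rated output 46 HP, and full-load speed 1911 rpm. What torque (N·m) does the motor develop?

P_out = 46 × 746 = 34316 W
ω = 2π × 1911/60 = 200.1 rad/s
τ = P_out/ω = 34316/200.1 = 171 N·m

171 N·m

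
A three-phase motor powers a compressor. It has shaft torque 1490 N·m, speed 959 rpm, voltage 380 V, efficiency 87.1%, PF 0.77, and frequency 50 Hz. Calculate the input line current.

ω = 2π×959/60 = 100.4 rad/s; P_out = τω = 1490 × 100.4 = 149596 W
P_in = P_out / η = 149596 / 0.871 = 171752 W
I_L = P_in / (√3·V_L·cosφ) = 171752 / (1.732 × 380 × 0.77) = 339 A

339 A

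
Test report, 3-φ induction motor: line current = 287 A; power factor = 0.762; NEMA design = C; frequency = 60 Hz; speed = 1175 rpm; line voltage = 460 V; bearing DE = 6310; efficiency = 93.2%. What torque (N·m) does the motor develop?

P_in = √3·V·I·cosφ = 1.732 × 460 × 287 × 0.762 = 174238 W
P_out = η·P_in = 0.932 × 174238 = 162390 W
n = 1175 rpm
ω = 2π×1175/60 = 123 rad/s
τ = P_out/ω = 162390/123 = 1320 N·m

1320 N·m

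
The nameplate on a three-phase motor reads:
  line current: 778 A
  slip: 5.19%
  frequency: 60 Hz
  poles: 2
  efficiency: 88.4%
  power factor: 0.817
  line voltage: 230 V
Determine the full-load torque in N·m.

626 N·m

P_in = √3·V·I·cosφ = 1.732 × 230 × 778 × 0.817 = 253208 W
P_out = η·P_in = 0.884 × 253208 = 223836 W
n_s = 120×60/2 = 3600 rpm; n = 3600×(1−0.0519) = 3413 rpm
ω = 2π×3413/60 = 357.4 rad/s
τ = P_out/ω = 223836/357.4 = 626 N·m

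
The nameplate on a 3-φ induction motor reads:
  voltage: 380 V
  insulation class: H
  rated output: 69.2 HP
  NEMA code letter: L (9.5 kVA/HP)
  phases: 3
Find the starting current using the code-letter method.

999 A

S_LR = 9.5 × 69.2 = 657.4 kVA
I_LR = S_LR/(√3·V_L) = 657400/(1.732×380) = 999 A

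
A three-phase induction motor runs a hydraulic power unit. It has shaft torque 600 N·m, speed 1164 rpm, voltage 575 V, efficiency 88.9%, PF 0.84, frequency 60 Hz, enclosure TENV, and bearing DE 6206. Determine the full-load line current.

ω = 2π×1164/60 = 121.9 rad/s; P_out = τω = 600 × 121.9 = 73140 W
P_in = P_out / η = 73140 / 0.889 = 82272 W
I_L = P_in / (√3·V_L·cosφ) = 82272 / (1.732 × 575 × 0.84) = 98.3 A

98.3 A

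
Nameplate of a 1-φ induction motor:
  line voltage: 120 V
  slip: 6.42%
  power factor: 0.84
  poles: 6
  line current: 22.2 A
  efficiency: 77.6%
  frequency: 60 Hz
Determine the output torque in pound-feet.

P_in = V·I·cosφ = 120 × 22.2 × 0.84 = 2238 W
P_out = η·P_in = 0.776 × 2238 = 1737 W
n_s = 120×60/6 = 1200 rpm; n = 1200×(1−0.0642) = 1123 rpm
ω = 2π×1123/60 = 117.6 rad/s
τ = P_out/ω = 1737/117.6 = 14.77 N·m
In lb·ft: 14.77/1.356 = 10.9 lb·ft

10.9 lb·ft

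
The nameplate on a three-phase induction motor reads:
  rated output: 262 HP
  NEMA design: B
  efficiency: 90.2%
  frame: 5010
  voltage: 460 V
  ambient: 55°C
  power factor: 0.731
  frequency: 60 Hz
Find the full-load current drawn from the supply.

372 A

P_out = 262 × 746 = 195452 W
P_in = P_out / η = 195452 / 0.902 = 216687 W
I_L = P_in / (√3·V_L·cosφ) = 216687 / (1.732 × 460 × 0.731) = 372 A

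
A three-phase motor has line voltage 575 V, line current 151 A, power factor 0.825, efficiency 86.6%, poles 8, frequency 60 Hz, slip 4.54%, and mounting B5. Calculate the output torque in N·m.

P_in = √3·V·I·cosφ = 1.732 × 575 × 151 × 0.825 = 124064 W
P_out = η·P_in = 0.866 × 124064 = 107439 W
n_s = 120×60/8 = 900 rpm; n = 900×(1−0.0454) = 859 rpm
ω = 2π×859/60 = 89.95 rad/s
τ = P_out/ω = 107439/89.95 = 1190 N·m

1190 N·m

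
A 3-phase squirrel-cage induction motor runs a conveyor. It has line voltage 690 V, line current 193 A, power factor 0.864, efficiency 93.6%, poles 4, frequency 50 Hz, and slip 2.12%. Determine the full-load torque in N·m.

P_in = √3·V·I·cosφ = 1.732 × 690 × 193 × 0.864 = 199282 W
P_out = η·P_in = 0.936 × 199282 = 186528 W
n_s = 120×50/4 = 1500 rpm; n = 1500×(1−0.0212) = 1468 rpm
ω = 2π×1468/60 = 153.7 rad/s
τ = P_out/ω = 186528/153.7 = 1210 N·m

1210 N·m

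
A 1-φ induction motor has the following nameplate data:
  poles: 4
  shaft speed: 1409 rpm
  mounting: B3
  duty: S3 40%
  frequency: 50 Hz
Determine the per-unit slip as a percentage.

n_s = 120f/p = 120×50/4 = 1500 rpm
s = (n_s − n)/n_s = (1500 − 1409)/1500 = 0.0607

6.07 %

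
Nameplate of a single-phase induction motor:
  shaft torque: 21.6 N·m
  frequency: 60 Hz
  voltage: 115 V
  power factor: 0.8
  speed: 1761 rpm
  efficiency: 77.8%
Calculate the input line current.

55.7 A

ω = 2π×1761/60 = 184.4 rad/s; P_out = τω = 21.6 × 184.4 = 3983 W
P_in = P_out / η = 3983 / 0.778 = 5120 W
I = P_in / (V·cosφ) = 5120 / (115 × 0.8) = 55.7 A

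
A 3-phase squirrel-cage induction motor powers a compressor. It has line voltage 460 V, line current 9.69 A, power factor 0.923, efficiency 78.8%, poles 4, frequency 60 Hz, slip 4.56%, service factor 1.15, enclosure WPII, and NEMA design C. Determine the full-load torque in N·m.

31.2 N·m

P_in = √3·V·I·cosφ = 1.732 × 460 × 9.69 × 0.923 = 7126 W
P_out = η·P_in = 0.788 × 7126 = 5615 W
n_s = 120×60/4 = 1800 rpm; n = 1800×(1−0.0456) = 1718 rpm
ω = 2π×1718/60 = 179.9 rad/s
τ = P_out/ω = 5615/179.9 = 31.2 N·m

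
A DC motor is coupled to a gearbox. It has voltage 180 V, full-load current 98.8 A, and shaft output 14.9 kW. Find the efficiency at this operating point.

P_out = 14.9 kW = 14900 W
P_in = V·I = 180 × 98.8 = 17784 W
η = P_out / P_in = 14900 / 17784 = 0.838 = 83.8%

83.8 %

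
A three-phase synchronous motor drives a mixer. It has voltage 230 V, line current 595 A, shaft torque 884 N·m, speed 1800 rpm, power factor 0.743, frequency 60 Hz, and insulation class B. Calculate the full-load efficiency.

ω = 2π × 1800/60 = 188.5 rad/s; P_out = τω = 884 × 188.5 = 166634 W
P_in = √3·V_L·I_L·cosφ = 1.732 × 230 × 595 × 0.743 = 176109 W
η = P_out / P_in = 166634 / 176109 = 0.946 = 94.6%

94.6 %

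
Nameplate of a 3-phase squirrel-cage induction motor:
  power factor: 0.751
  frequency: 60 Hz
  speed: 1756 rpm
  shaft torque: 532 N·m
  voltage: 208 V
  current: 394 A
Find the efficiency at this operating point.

91.8 %

ω = 2π × 1756/60 = 183.9 rad/s; P_out = τω = 532 × 183.9 = 97835 W
P_in = √3·V_L·I_L·cosφ = 1.732 × 208 × 394 × 0.751 = 106598 W
η = P_out / P_in = 97835 / 106598 = 0.918 = 91.8%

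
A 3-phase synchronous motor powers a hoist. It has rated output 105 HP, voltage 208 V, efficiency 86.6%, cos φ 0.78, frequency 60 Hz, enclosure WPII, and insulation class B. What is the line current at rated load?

322 A

P_out = 105 × 746 = 78330 W
P_in = P_out / η = 78330 / 0.866 = 90450 W
I_L = P_in / (√3·V_L·cosφ) = 90450 / (1.732 × 208 × 0.78) = 322 A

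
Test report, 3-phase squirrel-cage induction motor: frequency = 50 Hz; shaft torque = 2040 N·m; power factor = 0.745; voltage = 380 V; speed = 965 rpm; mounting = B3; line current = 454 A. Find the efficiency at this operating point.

ω = 2π × 965/60 = 101.1 rad/s; P_out = τω = 2040 × 101.1 = 206244 W
P_in = √3·V_L·I_L·cosφ = 1.732 × 380 × 454 × 0.745 = 222609 W
η = P_out / P_in = 206244 / 222609 = 0.926 = 92.6%

92.6 %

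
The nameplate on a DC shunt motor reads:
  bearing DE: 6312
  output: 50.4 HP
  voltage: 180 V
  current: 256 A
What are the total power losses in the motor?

P_in = V·I = 180×256 = 46080 W
P_out = 50.4×746 = 37598 W
Losses = P_in − P_out = 46080 − 37598 = 8482 W

8480 W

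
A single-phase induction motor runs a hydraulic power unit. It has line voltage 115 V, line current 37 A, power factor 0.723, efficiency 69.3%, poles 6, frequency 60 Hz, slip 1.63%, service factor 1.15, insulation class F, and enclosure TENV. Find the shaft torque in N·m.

17.2 N·m

P_in = V·I·cosφ = 115 × 37 × 0.723 = 3076 W
P_out = η·P_in = 0.693 × 3076 = 2132 W
n_s = 120×60/6 = 1200 rpm; n = 1200×(1−0.0163) = 1180 rpm
ω = 2π×1180/60 = 123.6 rad/s
τ = P_out/ω = 2132/123.6 = 17.2 N·m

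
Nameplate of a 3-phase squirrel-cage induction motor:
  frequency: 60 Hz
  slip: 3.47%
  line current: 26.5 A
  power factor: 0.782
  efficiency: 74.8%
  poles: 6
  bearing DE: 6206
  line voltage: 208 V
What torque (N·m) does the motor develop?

46 N·m

P_in = √3·V·I·cosφ = 1.732 × 208 × 26.5 × 0.782 = 7466 W
P_out = η·P_in = 0.748 × 7466 = 5585 W
n_s = 120×60/6 = 1200 rpm; n = 1200×(1−0.0347) = 1158 rpm
ω = 2π×1158/60 = 121.3 rad/s
τ = P_out/ω = 5585/121.3 = 46 N·m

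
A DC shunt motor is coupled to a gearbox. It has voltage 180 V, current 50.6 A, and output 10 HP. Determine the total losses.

1.65 kW

P_in = V·I = 180×50.6 = 9108 W
P_out = 10×746 = 7460 W
Losses = P_in − P_out = 9108 − 7460 = 1648 W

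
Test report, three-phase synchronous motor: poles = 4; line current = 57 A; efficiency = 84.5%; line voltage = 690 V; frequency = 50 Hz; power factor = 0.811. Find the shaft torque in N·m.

297 N·m

P_in = √3·V·I·cosφ = 1.732 × 690 × 57 × 0.811 = 55245 W
P_out = η·P_in = 0.845 × 55245 = 46682 W
n = n_s = 120×50/4 = 1500 rpm (synchronous)
ω = 2π×1500/60 = 157.1 rad/s
τ = P_out/ω = 46682/157.1 = 297 N·m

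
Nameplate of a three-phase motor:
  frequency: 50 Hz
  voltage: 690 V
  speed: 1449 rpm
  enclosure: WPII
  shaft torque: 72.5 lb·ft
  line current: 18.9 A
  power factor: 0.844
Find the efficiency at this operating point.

78.2 %

τ = 72.5 lb·ft × 1.356 = 98.31 N·m
ω = 2π × 1449/60 = 151.7 rad/s; P_out = τω = 98.31 × 151.7 = 14914 W
P_in = √3·V_L·I_L·cosφ = 1.732 × 690 × 18.9 × 0.844 = 19063 W
η = P_out / P_in = 14914 / 19063 = 0.782 = 78.2%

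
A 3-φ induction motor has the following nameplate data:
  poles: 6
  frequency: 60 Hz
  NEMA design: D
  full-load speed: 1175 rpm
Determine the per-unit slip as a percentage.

2.1 %

n_s = 120f/p = 120×60/6 = 1200 rpm
s = (n_s − n)/n_s = (1200 − 1175)/1200 = 0.0208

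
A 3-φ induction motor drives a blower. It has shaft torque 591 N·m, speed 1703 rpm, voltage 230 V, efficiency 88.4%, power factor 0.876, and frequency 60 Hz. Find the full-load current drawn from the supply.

342 A

ω = 2π×1703/60 = 178.3 rad/s; P_out = τω = 591 × 178.3 = 105375 W
P_in = P_out / η = 105375 / 0.884 = 119202 W
I_L = P_in / (√3·V_L·cosφ) = 119202 / (1.732 × 230 × 0.876) = 342 A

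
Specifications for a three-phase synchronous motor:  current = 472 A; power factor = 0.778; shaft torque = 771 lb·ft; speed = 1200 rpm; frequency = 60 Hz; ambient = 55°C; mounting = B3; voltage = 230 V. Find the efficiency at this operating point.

τ = 771 lb·ft × 1.356 = 1045 N·m
ω = 2π × 1200/60 = 125.7 rad/s; P_out = τω = 1045 × 125.7 = 131357 W
P_in = √3·V_L·I_L·cosφ = 1.732 × 230 × 472 × 0.778 = 146284 W
η = P_out / P_in = 131357 / 146284 = 0.898 = 89.8%

89.8 %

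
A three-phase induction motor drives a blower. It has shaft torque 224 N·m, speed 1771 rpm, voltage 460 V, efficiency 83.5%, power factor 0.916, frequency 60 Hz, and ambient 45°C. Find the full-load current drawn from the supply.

ω = 2π×1771/60 = 185.5 rad/s; P_out = τω = 224 × 185.5 = 41552 W
P_in = P_out / η = 41552 / 0.835 = 49763 W
I_L = P_in / (√3·V_L·cosφ) = 49763 / (1.732 × 460 × 0.916) = 68.2 A

68.2 A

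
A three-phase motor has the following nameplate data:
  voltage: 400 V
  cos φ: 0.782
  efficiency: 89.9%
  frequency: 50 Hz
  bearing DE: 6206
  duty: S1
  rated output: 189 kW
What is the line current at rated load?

388 A

P_out = 189 kW = 189000 W
P_in = P_out / η = 189000 / 0.899 = 210234 W
I_L = P_in / (√3·V_L·cosφ) = 210234 / (1.732 × 400 × 0.782) = 388 A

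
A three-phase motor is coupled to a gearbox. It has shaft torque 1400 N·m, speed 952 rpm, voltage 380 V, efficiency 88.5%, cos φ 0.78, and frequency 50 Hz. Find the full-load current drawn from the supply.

ω = 2π×952/60 = 99.69 rad/s; P_out = τω = 1400 × 99.69 = 139566 W
P_in = P_out / η = 139566 / 0.885 = 157702 W
I_L = P_in / (√3·V_L·cosφ) = 157702 / (1.732 × 380 × 0.78) = 307 A

307 A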